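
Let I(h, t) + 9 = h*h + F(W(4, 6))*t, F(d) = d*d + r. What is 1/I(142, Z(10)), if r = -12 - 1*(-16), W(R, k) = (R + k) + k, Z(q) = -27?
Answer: 1/13135 ≈ 7.6132e-5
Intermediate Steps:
W(R, k) = R + 2*k
r = 4 (r = -12 + 16 = 4)
F(d) = 4 + d² (F(d) = d*d + 4 = d² + 4 = 4 + d²)
I(h, t) = -9 + h² + 260*t (I(h, t) = -9 + (h*h + (4 + (4 + 2*6)²)*t) = -9 + (h² + (4 + (4 + 12)²)*t) = -9 + (h² + (4 + 16²)*t) = -9 + (h² + (4 + 256)*t) = -9 + (h² + 260*t) = -9 + h² + 260*t)
1/I(142, Z(10)) = 1/(-9 + 142² + 260*(-27)) = 1/(-9 + 20164 - 7020) = 1/13135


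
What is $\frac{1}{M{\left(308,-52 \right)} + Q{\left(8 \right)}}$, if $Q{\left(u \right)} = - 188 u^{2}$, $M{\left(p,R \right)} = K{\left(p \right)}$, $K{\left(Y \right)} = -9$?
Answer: $- \frac{1}{12041} \approx -8.305 \cdot 10^{-5}$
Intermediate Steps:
$M{\left(p,R \right)} = -9$
$\frac{1}{M{\left(308,-52 \right)} + Q{\left(8 \right)}} = \frac{1}{-9 - 188 \cdot 8^{2}} = \frac{1}{-9 - 12032} = \frac{1}{-12041} = - \frac{1}{12041}$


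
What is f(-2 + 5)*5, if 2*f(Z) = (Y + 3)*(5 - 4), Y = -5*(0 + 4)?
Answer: -85/2 ≈ -42.500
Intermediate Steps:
Y = -20 (Y = -5*4 = -20)
f(Z) = -17/2 (f(Z) = ((-20 + 3)*(5 - 4))/2 = (-17*1)/2 = (½)*(-17) = -17/2)
f(-2 + 5)*5 = -17/2*5 = -85/2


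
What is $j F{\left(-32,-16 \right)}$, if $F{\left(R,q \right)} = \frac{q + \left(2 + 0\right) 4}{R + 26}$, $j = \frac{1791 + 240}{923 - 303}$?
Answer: $\frac{677}{155} \approx 4.3677$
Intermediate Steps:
$j = \frac{2031}{620} \approx 3.2758$
$F{\left(R,q \right)} = \frac{8 + q}{26 + R}$ ($F{\left(R,q \right)} = \frac{q + 2 \cdot 4}{26 + R} = \frac{q + 8}{26 + R} = \frac{8 + q}{26 + R}$)
$j F{\left(-32,-16 \right)} = \frac{2031 \frac{8 - 16}{26 - 32}}{620} = \frac{2031 \frac{1}{-6} \left(-8\right)}{620} = \frac{2031 \left(\left(- \frac{1}{6}\right) \left(-8\right)\right)}{620} = \frac{2031}{620} \cdot \frac{4}{3} = \frac{677}{155}$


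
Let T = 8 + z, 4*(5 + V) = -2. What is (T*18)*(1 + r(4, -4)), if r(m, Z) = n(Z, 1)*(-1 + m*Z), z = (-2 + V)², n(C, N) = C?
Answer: 159597/2 ≈ 79799.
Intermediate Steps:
V = -11/2 (V = -5 + (¼)*(-2) = -5 - ½ = -11/2 ≈ -5.5000)
z = 225/4 (z = (-2 - 11/2)² = (-15/2)² = 225/4 ≈ 56.250)
r(m, Z) = Z*(-1 + Z*m) (r(m, Z) = Z*(-1 + m*Z) = Z*(-1 + Z*m))
T = 257/4 (T = 8 + 225/4 = 257/4 ≈ 64.250)
(T*18)*(1 + r(4, -4)) = ((257/4)*18)*(1 - 4*(-1 - 4*4)) = 2313*(1 - 4*(-1 - 16))/2 = 2313*(1 - 4*(-17))/2 = 2313*(1 + 68)/2 = (2313/2)*69 = 159597/2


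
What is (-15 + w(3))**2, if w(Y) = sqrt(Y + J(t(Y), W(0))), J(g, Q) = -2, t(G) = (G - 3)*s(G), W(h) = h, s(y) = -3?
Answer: 196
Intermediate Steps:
t(G) = 9 - 3*G (t(G) = (G - 3)*(-3) = (-3 + G)*(-3) = 9 - 3*G)
w(Y) = sqrt(-2 + Y) (w(Y) = sqrt(Y - 2) = sqrt(-2 + Y))
(-15 + w(3))**2 = (-15 + sqrt(-2 + 3))**2 = (-15 + sqrt(1))**2 = (-15 + 1)**2 = (-14)**2 = 196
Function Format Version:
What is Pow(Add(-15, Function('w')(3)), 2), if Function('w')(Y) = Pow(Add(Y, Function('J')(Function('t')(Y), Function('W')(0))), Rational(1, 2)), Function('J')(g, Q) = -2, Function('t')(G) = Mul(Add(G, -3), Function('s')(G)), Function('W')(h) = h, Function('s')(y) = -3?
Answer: 196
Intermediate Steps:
Function('t')(G) = Add(9, Mul(-3, G)) (Function('t')(G) = Mul(Add(G, -3), -3) = Mul(Add(-3, G), -3) = Add(9, Mul(-3, G)))
Function('w')(Y) = Pow(Add(-2, Y), Rational(1, 2)) (Function('w')(Y) = Pow(Add(Y, -2), Rational(1, 2)) = Pow(Add(-2, Y), Rational(1, 2)))
Pow(Add(-15, Function('w')(3)), 2) = Pow(Add(-15, Pow(Add(-2, 3), Rational(1, 2))), 2) = Pow(Add(-15, Pow(1, Rational(1, 2))), 2) = Pow(Add(-15, 1), 2) = Pow(-14, 2) = 196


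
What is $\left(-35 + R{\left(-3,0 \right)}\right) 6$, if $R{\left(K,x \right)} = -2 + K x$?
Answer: $-222$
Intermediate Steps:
$\left(-35 + R{\left(-3,0 \right)}\right) 6 = \left(-35 - 2\right) 6 = \left(-37\right) 6 = -222$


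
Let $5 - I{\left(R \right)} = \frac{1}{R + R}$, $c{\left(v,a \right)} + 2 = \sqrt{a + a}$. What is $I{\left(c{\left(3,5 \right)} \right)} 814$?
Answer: $\frac{11803}{3} - \frac{407 \sqrt{10}}{6} \approx 3719.8$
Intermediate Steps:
$c{\left(v,a \right)} = -2 + \sqrt{2} \sqrt{a}$ ($c{\left(v,a \right)} = -2 + \sqrt{a + a} = -2 + \sqrt{2 a} = -2 + \sqrt{2} \sqrt{a}$)
$I{\left(R \right)} = 5 - \frac{1}{2 R}$ ($I{\left(R \right)} = 5 - \frac{1}{R + R} = 5 - \frac{1}{2 R}$)
$I{\left(c{\left(3,5 \right)} \right)} 814 = \left(5 - \frac{1}{2 \left(-2 + \sqrt{2} \sqrt{5}\right)}\right) 814 = \left(5 - \frac{1}{2 \left(-2 + \sqrt{10}\right)}\right) 814 = 4070 - \frac{407}{-2 + \sqrt{10}}$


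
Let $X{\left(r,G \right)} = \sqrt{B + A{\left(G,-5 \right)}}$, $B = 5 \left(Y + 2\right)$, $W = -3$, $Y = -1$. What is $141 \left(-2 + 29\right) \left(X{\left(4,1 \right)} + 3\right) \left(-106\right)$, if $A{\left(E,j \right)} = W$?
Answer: $-1210626 - 403542 \sqrt{2} \approx -1.7813 \cdot 10^{6}$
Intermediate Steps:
$A{\left(E,j \right)} = -3$
$B = 5$ ($B = 5 \left(-1 + 2\right) = 5 \cdot 1 = 5$)
$X{\left(r,G \right)} = \sqrt{2}$ ($X{\left(r,G \right)} = \sqrt{5 - 3} = \sqrt{2}$)
$141 \left(-2 + 29\right) \left(X{\left(4,1 \right)} + 3\right) \left(-106\right) = 141 \left(-2 + 29\right) \left(\sqrt{2} + 3\right) \left(-106\right) = 141 \cdot 27 \left(3 + \sqrt{2}\right) \left(-106\right) = 141 \left(81 + 27 \sqrt{2}\right) \left(-106\right) = \left(11421 + 3807 \sqrt{2}\right) \left(-106\right) = -1210626 - 403542 \sqrt{2}$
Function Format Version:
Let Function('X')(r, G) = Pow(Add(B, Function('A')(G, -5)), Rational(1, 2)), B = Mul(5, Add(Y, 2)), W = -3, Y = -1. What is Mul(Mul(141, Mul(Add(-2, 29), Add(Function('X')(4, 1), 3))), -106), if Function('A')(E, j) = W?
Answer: Add(-1210626, Mul(-403542, Pow(2, Rational(1, 2)))) ≈ -1.7813e+6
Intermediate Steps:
Function('A')(E, j) = -3
B = 5 (B = Mul(5, Add(-1, 2)) = Mul(5, 1) = 5)
Function('X')(r, G) = Pow(2, Rational(1, 2)) (Function('X')(r, G) = Pow(Add(5, -3), Rational(1, 2)) = Pow(2, Rational(1, 2)))
Mul(Mul(141, Mul(Add(-2, 29), Add(Function('X')(4, 1), 3))), -106) = Mul(Mul(141, Mul(Add(-2, 29), Add(Pow(2, Rational(1, 2)), 3))), -106) = Mul(Mul(141, Mul(27, Add(3, Pow(2, Rational(1, 2))))), -106) = Mul(Mul(141, Add(81, Mul(27, Pow(2, Rational(1, 2))))), -106) = Mul(Add(11421, Mul(3807, Pow(2, Rational(1, 2)))), -106) = Add(-1210626, Mul(-403542, Pow(2, Rational(1, 2))))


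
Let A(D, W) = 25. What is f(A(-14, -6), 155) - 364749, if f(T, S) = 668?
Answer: -364081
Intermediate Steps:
f(A(-14, -6), 155) - 364749 = 668 - 364749 = -364081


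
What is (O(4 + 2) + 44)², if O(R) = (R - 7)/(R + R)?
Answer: 277729/144 ≈ 1928.7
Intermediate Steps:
O(R) = (-7 + R)/(2*R) (O(R) = (-7 + R)/((2*R)) = (-7 + R)*(1/(2*R)) = (-7 + R)/(2*R))
(O(4 + 2) + 44)² = ((-7 + (4 + 2))/(2*(4 + 2)) + 44)² = ((½)*(-7 + 6)/6 + 44)² = ((½)*(⅙)*(-1) + 44)² = (-1/12 + 44)² = (527/12)² = 277729/144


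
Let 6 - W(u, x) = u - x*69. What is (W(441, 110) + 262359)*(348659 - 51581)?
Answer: 80066680092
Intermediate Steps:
W(u, x) = 6 - u + 69*x (W(u, x) = 6 - (u - x*69) = 6 - (u - 69*x) = 6 + (-u + 69*x) = 6 - u + 69*x)
(W(441, 110) + 262359)*(348659 - 51581) = ((6 - 1*441 + 69*110) + 262359)*(348659 - 51581) = ((6 - 441 + 7590) + 262359)*297078 = (7155 + 262359)*297078 = 269514*297078 = 80066680092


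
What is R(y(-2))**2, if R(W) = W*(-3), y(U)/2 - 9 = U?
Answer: 1764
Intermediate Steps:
y(U) = 18 + 2*U
R(W) = -3*W
R(y(-2))**2 = (-3*(18 + 2*(-2)))**2 = (-3*(18 - 4))**2 = (-3*14)**2 = (-42)**2 = 1764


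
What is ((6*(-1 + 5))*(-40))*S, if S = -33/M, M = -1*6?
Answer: -5280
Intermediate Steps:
M = -6
S = 11/2 (S = -33/(-6) = -33*(-1/6) = 11/2 ≈ 5.5000)
((6*(-1 + 5))*(-40))*S = ((6*(-1 + 5))*(-40))*(11/2) = ((6*4)*(-40))*(11/2) = (24*(-40))*(11/2) = -960*11/2 = -5280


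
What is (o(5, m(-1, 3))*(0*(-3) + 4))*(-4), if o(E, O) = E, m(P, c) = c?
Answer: -80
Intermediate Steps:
(o(5, m(-1, 3))*(0*(-3) + 4))*(-4) = (5*(0*(-3) + 4))*(-4) = (5*(0 + 4))*(-4) = (5*4)*(-4) = 20*(-4) = -80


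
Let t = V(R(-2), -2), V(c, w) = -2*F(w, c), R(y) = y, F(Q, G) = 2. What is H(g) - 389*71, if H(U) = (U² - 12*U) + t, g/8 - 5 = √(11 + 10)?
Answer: -25159 + 544*√21 ≈ -22666.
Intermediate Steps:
g = 40 + 8*√21 (g = 40 + 8*√(11 + 10) = 40 + 8*√21 ≈ 76.661)
V(c, w) = -4 (V(c, w) = -2*2 = -4)
t = -4
H(U) = -4 + U² - 12*U (H(U) = (U² - 12*U) - 4 = -4 + U² - 12*U)
H(g) - 389*71 = (-4 + (40 + 8*√21)² - 12*(40 + 8*√21)) - 389*71 = (-4 + (40 + 8*√21)² + (-480 - 96*√21)) - 27619 = (-484 + (40 + 8*√21)² - 96*√21) - 27619 = -28103 + (40 + 8*√21)² - 96*√21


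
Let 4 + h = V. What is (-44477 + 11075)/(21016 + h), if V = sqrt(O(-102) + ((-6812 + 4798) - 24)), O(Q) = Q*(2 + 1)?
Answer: -87730353/55188311 + 16701*I*sqrt(586)/110376622 ≈ -1.5897 + 0.0036628*I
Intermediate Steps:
O(Q) = 3*Q (O(Q) = Q*3 = 3*Q)
V = 2*I*sqrt(586) (V = sqrt(3*(-102) + ((-6812 + 4798) - 24)) = sqrt(-306 + (-2014 - 24)) = sqrt(-306 - 2038) = sqrt(-2344) = 2*I*sqrt(586) ≈ 48.415*I)
h = -4 + 2*I*sqrt(586) ≈ -4.0 + 48.415*I
(-44477 + 11075)/(21016 + h) = (-44477 + 11075)/(21016 + (-4 + 2*I*sqrt(586))) = -33402/(21012 + 2*I*sqrt(586))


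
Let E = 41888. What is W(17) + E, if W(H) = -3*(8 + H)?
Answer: 41813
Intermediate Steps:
W(H) = -24 - 3*H
W(17) + E = (-24 - 3*17) + 41888 = (-24 - 51) + 41888 = -75 + 41888 = 41813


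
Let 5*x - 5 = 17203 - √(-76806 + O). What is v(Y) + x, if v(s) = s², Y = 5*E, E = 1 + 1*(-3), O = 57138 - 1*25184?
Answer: 17708/5 - 2*I*√11213/5 ≈ 3541.6 - 42.357*I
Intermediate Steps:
O = 31954 (O = 57138 - 25184 = 31954)
E = -2 (E = 1 - 3 = -2)
Y = -10 (Y = 5*(-2) = -10)
x = 17208/5 - 2*I*√11213/5 (x = 1 + (17203 - √(-76806 + 31954))/5 = 1 + (17203 - √(-44852))/5 = 1 + (17203 - 2*I*√11213)/5 = 1 + (17203/5 - 2*I*√11213/5) = 17208/5 - 2*I*√11213/5 ≈ 3441.6 - 42.357*I)
v(Y) + x = (-10)² + (17208/5 - 2*I*√11213/5) = 100 + (17208/5 - 2*I*√11213/5) = 17708/5 - 2*I*√11213/5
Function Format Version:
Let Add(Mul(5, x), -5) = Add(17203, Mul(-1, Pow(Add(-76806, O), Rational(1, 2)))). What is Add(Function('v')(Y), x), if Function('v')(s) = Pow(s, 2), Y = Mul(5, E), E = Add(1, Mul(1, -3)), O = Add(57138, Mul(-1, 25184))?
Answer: Add(Rational(17708, 5), Mul(Rational(-2, 5), I, Pow(11213, Rational(1, 2)))) ≈ Add(3541.6, Mul(-42.357, I))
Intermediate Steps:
O = 31954 (O = Add(57138, -25184) = 31954)
E = -2 (E = Add(1, -3) = -2)
Y = -10 (Y = Mul(5, -2) = -10)
x = Add(Rational(17208, 5), Mul(Rational(-2, 5), I, Pow(11213, Rational(1, 2)))) (x = Add(1, Mul(Rational(1, 5), Add(17203, Mul(-1, Pow(Add(-76806, 31954), Rational(1, 2)))))) = Add(1, Mul(Rational(1, 5), Add(17203, Mul(-1, Pow(-44852, Rational(1, 2)))))) = Add(1, Mul(Rational(1, 5), Add(17203, Mul(-1, Mul(2, I, Pow(11213, Rational(1, 2))))))) = Add(1, Mul(Rational(1, 5), Add(17203, Mul(-2, I, Pow(11213, Rational(1, 2)))))) = Add(1, Add(Rational(17203, 5), Mul(Rational(-2, 5), I, Pow(11213, Rational(1, 2))))) = Add(Rational(17208, 5), Mul(Rational(-2, 5), I, Pow(11213, Rational(1, 2)))) ≈ Add(3441.6, Mul(-42.357, I)))
Add(Function('v')(Y), x) = Add(Pow(-10, 2), Add(Rational(17208, 5), Mul(Rational(-2, 5), I, Pow(11213, Rational(1, 2))))) = Add(100, Add(Rational(17208, 5), Mul(Rational(-2, 5), I, Pow(11213, Rational(1, 2))))) = Add(Rational(17708, 5), Mul(Rational(-2, 5), I, Pow(11213, Rational(1, 2))))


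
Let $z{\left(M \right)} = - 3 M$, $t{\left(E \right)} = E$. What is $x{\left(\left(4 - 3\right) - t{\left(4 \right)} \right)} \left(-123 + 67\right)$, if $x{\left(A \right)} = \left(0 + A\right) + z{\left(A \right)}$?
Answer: $-336$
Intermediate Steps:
$x{\left(A \right)} = - 2 A$ ($x{\left(A \right)} = \left(0 + A\right) - 3 A = A - 3 A = - 2 A$)
$x{\left(\left(4 - 3\right) - t{\left(4 \right)} \right)} \left(-123 + 67\right) = - 2 \left(\left(4 - 3\right) - 4\right) \left(-123 + 67\right) = - 2 \left(1 - 4\right) \left(-56\right) = \left(-2\right) \left(-3\right) \left(-56\right) = 6 \left(-56\right) = -336$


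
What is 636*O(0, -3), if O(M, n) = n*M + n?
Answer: -1908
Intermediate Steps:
O(M, n) = n + M*n (O(M, n) = M*n + n = n + M*n)
636*O(0, -3) = 636*(-3*(1 + 0)) = 636*(-3*1) = 636*(-3) = -1908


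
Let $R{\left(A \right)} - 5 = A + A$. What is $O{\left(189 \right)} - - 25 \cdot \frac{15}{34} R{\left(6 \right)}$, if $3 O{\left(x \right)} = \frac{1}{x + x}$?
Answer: $\frac{106313}{567} \approx 187.5$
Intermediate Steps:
$R{\left(A \right)} = 5 + 2 A$ ($R{\left(A \right)} = 5 + \left(A + A\right) = 5 + 2 A$)
$O{\left(x \right)} = \frac{1}{6 x}$ ($O{\left(x \right)} = \frac{1}{3 \left(x + x\right)} = \frac{1}{3 \cdot 2 x} = \frac{\frac{1}{2} \frac{1}{x}}{3} = \frac{1}{6 x}$)
$O{\left(189 \right)} - - 25 \cdot \frac{15}{34} R{\left(6 \right)} = \frac{1}{6 \cdot 189} - - 25 \cdot \frac{15}{34} \left(5 + 2 \cdot 6\right) = \frac{1}{6} \cdot \frac{1}{189} - - 25 \cdot 15 \cdot \frac{1}{34} \left(5 + 12\right) = \frac{1}{1134} - \left(-25\right) \frac{15}{34} \cdot 17 = \frac{1}{1134} - \left(- \frac{375}{34}\right) 17 = \frac{1}{1134} - - \frac{375}{2} = \frac{1}{1134} + \frac{375}{2} = \frac{106313}{567}$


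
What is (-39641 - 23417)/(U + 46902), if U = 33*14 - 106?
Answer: -31529/23629 ≈ -1.3343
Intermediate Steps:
U = 356 (U = 462 - 106 = 356)
(-39641 - 23417)/(U + 46902) = (-39641 - 23417)/(356 + 46902) = -63058/47258 = -63058*1/47258 = -31529/23629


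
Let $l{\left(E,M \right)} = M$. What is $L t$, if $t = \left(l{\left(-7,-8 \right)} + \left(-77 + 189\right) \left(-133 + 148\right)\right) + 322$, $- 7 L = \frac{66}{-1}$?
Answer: $\frac{131604}{7} \approx 18801.0$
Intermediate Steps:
$L = \frac{66}{7}$ ($L = - \frac{66 \frac{1}{-1}}{7} = - \frac{66 \left(-1\right)}{7} = \left(- \frac{1}{7}\right) \left(-66\right) = \frac{66}{7} \approx 9.4286$)
$t = 1994$ ($t = \left(-8 + \left(-77 + 189\right) \left(-133 + 148\right)\right) + 322 = \left(-8 + 112 \cdot 15\right) + 322 = \left(-8 + 1680\right) + 322 = 1672 + 322 = 1994$)
$L t = \frac{66}{7} \cdot 1994 = \frac{131604}{7}$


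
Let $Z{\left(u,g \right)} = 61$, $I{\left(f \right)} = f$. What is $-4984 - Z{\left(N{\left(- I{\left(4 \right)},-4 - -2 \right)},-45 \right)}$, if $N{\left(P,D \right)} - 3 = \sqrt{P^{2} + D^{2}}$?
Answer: $-5045$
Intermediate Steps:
$N{\left(P,D \right)} = 3 + \sqrt{D^{2} + P^{2}}$ ($N{\left(P,D \right)} = 3 + \sqrt{P^{2} + D^{2}} = 3 + \sqrt{D^{2} + P^{2}}$)
$-4984 - Z{\left(N{\left(- I{\left(4 \right)},-4 - -2 \right)},-45 \right)} = -4984 - 61 = -5045$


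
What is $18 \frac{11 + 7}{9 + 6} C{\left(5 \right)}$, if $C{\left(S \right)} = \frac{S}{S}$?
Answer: $\frac{108}{5} \approx 21.6$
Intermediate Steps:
$C{\left(S \right)} = 1$
$18 \frac{11 + 7}{9 + 6} C{\left(5 \right)} = 18 \frac{11 + 7}{9 + 6} \cdot 1 = 18 \cdot \frac{18}{15} \cdot 1 = 18 \cdot 18 \cdot \frac{1}{15} \cdot 1 = 18 \cdot \frac{6}{5} \cdot 1 = \frac{108}{5} \cdot 1 = \frac{108}{5}$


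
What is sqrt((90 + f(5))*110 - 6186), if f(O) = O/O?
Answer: 4*sqrt(239) ≈ 61.839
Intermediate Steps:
f(O) = 1
sqrt((90 + f(5))*110 - 6186) = sqrt((90 + 1)*110 - 6186) = sqrt(91*110 - 6186) = sqrt(10010 - 6186) = sqrt(3824) = 4*sqrt(239)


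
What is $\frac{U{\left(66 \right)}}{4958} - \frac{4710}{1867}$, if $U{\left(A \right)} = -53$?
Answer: $- \frac{23451131}{9256586} \approx -2.5335$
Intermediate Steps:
$\frac{U{\left(66 \right)}}{4958} - \frac{4710}{1867} = - \frac{53}{4958} - \frac{4710}{1867} = - \frac{23451131}{9256586}$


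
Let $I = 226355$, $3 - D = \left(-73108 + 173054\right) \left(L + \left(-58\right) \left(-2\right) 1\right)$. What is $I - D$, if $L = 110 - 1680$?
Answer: $-145095132$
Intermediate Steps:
$L = -1570$ ($L = 110 - 1680 = -1570$)
$D = 145321487$ ($D = 3 - \left(-73108 + 173054\right) \left(-1570 + \left(-58\right) \left(-2\right) 1\right) = 3 - 99946 \left(-1570 + 116 \cdot 1\right) = 3 - 99946 \left(-1570 + 116\right) = 3 - 99946 \left(-1454\right) = 3 - -145321484 = 3 + 145321484 = 145321487$)
$I - D = 226355 - 145321487 = -145095132$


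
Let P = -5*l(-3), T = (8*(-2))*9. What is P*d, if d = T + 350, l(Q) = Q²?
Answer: -9270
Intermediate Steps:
T = -144 (T = -16*9 = -144)
P = -45 (P = -5*(-3)² = -5*9 = -45)
d = 206 (d = -144 + 350 = 206)
P*d = -45*206 = -9270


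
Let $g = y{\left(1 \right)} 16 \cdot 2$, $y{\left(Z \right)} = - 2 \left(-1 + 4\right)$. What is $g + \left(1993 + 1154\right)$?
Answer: $2955$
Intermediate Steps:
$y{\left(Z \right)} = -6$ ($y{\left(Z \right)} = \left(-2\right) 3 = -6$)
$g = -192$ ($g = \left(-6\right) 16 \cdot 2 = \left(-96\right) 2 = -192$)
$g + \left(1993 + 1154\right) = -192 + \left(1993 + 1154\right) = -192 + 3147 = 2955$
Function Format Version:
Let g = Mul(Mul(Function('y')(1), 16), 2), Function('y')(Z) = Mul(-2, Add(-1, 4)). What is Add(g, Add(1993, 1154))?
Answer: 2955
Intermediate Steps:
Function('y')(Z) = -6 (Function('y')(Z) = Mul(-2, 3) = -6)
g = -192 (g = Mul(Mul(-6, 16), 2) = Mul(-96, 2) = -192)
Add(g, Add(1993, 1154)) = Add(-192, Add(1993, 1154)) = Add(-192, 3147) = 2955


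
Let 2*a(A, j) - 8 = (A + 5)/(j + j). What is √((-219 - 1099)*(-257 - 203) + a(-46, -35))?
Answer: 3*√330088115/70 ≈ 778.64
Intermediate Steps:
a(A, j) = 4 + (5 + A)/(4*j) (a(A, j) = 4 + ((A + 5)/(j + j))/2 = 4 + ((5 + A)/((2*j)))/2 = 4 + ((5 + A)*(1/(2*j)))/2 = 4 + ((5 + A)/(2*j))/2 = 4 + (5 + A)/(4*j))
√((-219 - 1099)*(-257 - 203) + a(-46, -35)) = √((-219 - 1099)*(-257 - 203) + (¼)*(5 - 46 + 16*(-35))/(-35)) = √(-1318*(-460) + (¼)*(-1/35)*(5 - 46 - 560)) = √(606280 + (¼)*(-1/35)*(-601)) = √(606280 + 601/140) = √(84879801/140) = 3*√330088115/70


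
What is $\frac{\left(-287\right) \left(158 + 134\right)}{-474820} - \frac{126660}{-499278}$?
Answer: $\frac{4249258113}{9877799165} \approx 0.43018$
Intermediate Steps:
$\frac{\left(-287\right) \left(158 + 134\right)}{-474820} - \frac{126660}{-499278} = \left(-287\right) 292 \left(- \frac{1}{474820}\right) - - \frac{21110}{83213} = \left(-83804\right) \left(- \frac{1}{474820}\right) + \frac{21110}{83213} = \frac{20951}{118705} + \frac{21110}{83213} = \frac{4249258113}{9877799165}$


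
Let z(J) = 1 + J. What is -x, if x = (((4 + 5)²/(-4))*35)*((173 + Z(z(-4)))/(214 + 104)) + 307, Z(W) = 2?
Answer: 35207/424 ≈ 83.035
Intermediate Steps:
x = -35207/424 (x = (((4 + 5)²/(-4))*35)*((173 + 2)/(214 + 104)) + 307 = ((9²*(-¼))*35)*(175/318) + 307 = ((81*(-¼))*35)*(175*(1/318)) + 307 = -81/4*35*(175/318) + 307 = -2835/4*175/318 + 307 = -165375/424 + 307 = -35207/424 ≈ -83.035)
-x = -1*(-35207/424) = 35207/424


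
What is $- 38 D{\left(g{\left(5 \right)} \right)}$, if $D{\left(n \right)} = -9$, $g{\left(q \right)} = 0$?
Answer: $342$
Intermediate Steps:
$- 38 D{\left(g{\left(5 \right)} \right)} = \left(-38\right) \left(-9\right) = 342$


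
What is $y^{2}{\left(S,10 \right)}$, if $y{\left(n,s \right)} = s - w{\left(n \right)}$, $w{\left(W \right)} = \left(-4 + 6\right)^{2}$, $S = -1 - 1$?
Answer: $36$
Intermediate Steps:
$S = -2$
$w{\left(W \right)} = 4$ ($w{\left(W \right)} = 2^{2} = 4$)
$y{\left(n,s \right)} = -4 + s$ ($y{\left(n,s \right)} = s - 4 = -4 + s$)
$y^{2}{\left(S,10 \right)} = \left(-4 + 10\right)^{2} = 6^{2} = 36$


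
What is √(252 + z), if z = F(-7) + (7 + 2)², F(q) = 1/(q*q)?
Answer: √16318/7 ≈ 18.249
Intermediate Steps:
F(q) = q⁻² (F(q) = 1/(q²) = q⁻²)
z = 3970/49 (z = (-7)⁻² + (7 + 2)² = 1/49 + 9² = 1/49 + 81 = 3970/49 ≈ 81.020)
√(252 + z) = √(252 + 3970/49) = √(16318/49) = √16318/7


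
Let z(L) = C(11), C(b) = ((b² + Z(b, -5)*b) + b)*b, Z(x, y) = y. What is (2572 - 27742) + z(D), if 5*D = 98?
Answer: -24323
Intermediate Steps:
D = 98/5 (D = (⅕)*98 = 98/5 ≈ 19.600)
C(b) = b*(b² - 4*b) (C(b) = ((b² - 5*b) + b)*b = (b² - 4*b)*b = b*(b² - 4*b))
z(L) = 847 (z(L) = 11²*(-4 + 11) = 121*7 = 847)
(2572 - 27742) + z(D) = (2572 - 27742) + 847 = -25170 + 847 = -24323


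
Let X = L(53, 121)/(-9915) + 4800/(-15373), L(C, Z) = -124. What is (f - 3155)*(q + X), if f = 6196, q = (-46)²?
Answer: 980667781681352/152423295 ≈ 6.4338e+6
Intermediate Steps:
q = 2116
X = -45685748/152423295 (X = -124/(-9915) + 4800/(-15373) = -124*(-1/9915) + 4800*(-1/15373) = 124/9915 - 4800/15373 = -45685748/152423295 ≈ -0.29973)
(f - 3155)*(q + X) = (6196 - 3155)*(2116 - 45685748/152423295) = 3041*(322482006472/152423295) = 980667781681352/152423295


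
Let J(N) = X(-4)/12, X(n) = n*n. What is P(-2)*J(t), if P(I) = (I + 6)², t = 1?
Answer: 64/3 ≈ 21.333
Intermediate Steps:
P(I) = (6 + I)²
X(n) = n²
J(N) = 4/3 (J(N) = (-4)²/12 = 16*(1/12) = 4/3)
P(-2)*J(t) = (6 - 2)²*(4/3) = 4²*(4/3) = 16*(4/3) = 64/3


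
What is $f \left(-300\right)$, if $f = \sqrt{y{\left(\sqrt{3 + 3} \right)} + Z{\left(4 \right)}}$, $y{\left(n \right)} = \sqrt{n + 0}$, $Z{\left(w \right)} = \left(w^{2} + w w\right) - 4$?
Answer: $- 300 \sqrt{28 + \sqrt[4]{6}} \approx -1631.2$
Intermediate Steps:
$Z{\left(w \right)} = -4 + 2 w^{2}$ ($Z{\left(w \right)} = \left(w^{2} + w^{2}\right) - 4 = 2 w^{2} - 4 = -4 + 2 w^{2}$)
$y{\left(n \right)} = \sqrt{n}$
$f = \sqrt{28 + \sqrt[4]{6}}$ ($f = \sqrt{\sqrt{\sqrt{3 + 3}} - \left(4 - 2 \cdot 4^{2}\right)} = \sqrt{\sqrt{\sqrt{6}} + \left(-4 + 2 \cdot 16\right)} = \sqrt{\sqrt[4]{6} + \left(-4 + 32\right)} = \sqrt{\sqrt[4]{6} + 28} = \sqrt{28 + \sqrt[4]{6}} \approx 5.4374$)
$f \left(-300\right) = \sqrt{28 + \sqrt[4]{6}} \left(-300\right) = - 300 \sqrt{28 + \sqrt[4]{6}}$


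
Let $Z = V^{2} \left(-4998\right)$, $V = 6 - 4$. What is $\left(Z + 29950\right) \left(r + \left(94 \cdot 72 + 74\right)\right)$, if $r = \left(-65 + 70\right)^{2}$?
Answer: $68381586$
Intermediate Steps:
$V = 2$
$r = 25$ ($r = 5^{2} = 25$)
$Z = -19992$ ($Z = 2^{2} \left(-4998\right) = 4 \left(-4998\right) = -19992$)
$\left(Z + 29950\right) \left(r + \left(94 \cdot 72 + 74\right)\right) = \left(-19992 + 29950\right) \left(25 + \left(94 \cdot 72 + 74\right)\right) = 9958 \left(25 + \left(6768 + 74\right)\right) = 9958 \left(25 + 6842\right) = 9958 \cdot 6867 = 68381586$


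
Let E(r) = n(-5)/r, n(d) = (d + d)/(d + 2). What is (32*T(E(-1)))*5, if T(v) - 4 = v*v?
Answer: 21760/9 ≈ 2417.8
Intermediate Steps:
n(d) = 2*d/(2 + d) (n(d) = (2*d)/(2 + d) = 2*d/(2 + d))
E(r) = 10/(3*r) (E(r) = (2*(-5)/(2 - 5))/r = (2*(-5)/(-3))/r = (2*(-5)*(-⅓))/r = 10/(3*r))
T(v) = 4 + v² (T(v) = 4 + v*v = 4 + v²)
(32*T(E(-1)))*5 = (32*(4 + ((10/3)/(-1))²))*5 = (32*(4 + ((10/3)*(-1))²))*5 = (32*(4 + (-10/3)²))*5 = (32*(4 + 100/9))*5 = (32*(136/9))*5 = (4352/9)*5 = 21760/9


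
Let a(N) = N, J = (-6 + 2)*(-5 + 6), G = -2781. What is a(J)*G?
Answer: 11124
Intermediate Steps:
J = -4 (J = -4*1 = -4)
a(J)*G = -4*(-2781) = 11124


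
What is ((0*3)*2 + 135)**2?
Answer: 18225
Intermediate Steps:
((0*3)*2 + 135)**2 = (0*2 + 135)**2 = (0 + 135)**2 = 135**2 = 18225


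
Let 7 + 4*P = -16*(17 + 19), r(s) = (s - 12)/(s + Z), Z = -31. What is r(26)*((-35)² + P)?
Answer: -30219/10 ≈ -3021.9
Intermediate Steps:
r(s) = (-12 + s)/(-31 + s) (r(s) = (s - 12)/(s - 31) = (-12 + s)/(-31 + s))
P = -583/4 (P = -7/4 + (-16*(17 + 19))/4 = -7/4 + (-16*36)/4 = -7/4 + (¼)*(-576) = -7/4 - 144 = -583/4 ≈ -145.75)
r(26)*((-35)² + P) = ((-12 + 26)/(-31 + 26))*((-35)² - 583/4) = (14/(-5))*(1225 - 583/4) = -⅕*14*(4317/4) = -14/5*4317/4 = -30219/10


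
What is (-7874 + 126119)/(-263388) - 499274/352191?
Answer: -57715868369/30920961036 ≈ -1.8666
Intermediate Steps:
(-7874 + 126119)/(-263388) - 499274/352191 = 118245*(-1/263388) - 499274*1/352191 = -39415/87796 - 499274/352191 = -57715868369/30920961036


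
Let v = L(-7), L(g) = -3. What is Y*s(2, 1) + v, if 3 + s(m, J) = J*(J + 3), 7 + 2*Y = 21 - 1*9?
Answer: -½ ≈ -0.50000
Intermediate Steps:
Y = 5/2 (Y = -7/2 + (21 - 1*9)/2 = -7/2 + (21 - 9)/2 = -7/2 + (½)*12 = -7/2 + 6 = 5/2 ≈ 2.5000)
v = -3
s(m, J) = -3 + J*(3 + J) (s(m, J) = -3 + J*(J + 3) = -3 + J*(3 + J))
Y*s(2, 1) + v = 5*(-3 + 1² + 3*1)/2 - 3 = 5*(-3 + 1 + 3)/2 - 3 = (5/2)*1 - 3 = 5/2 - 3 = -½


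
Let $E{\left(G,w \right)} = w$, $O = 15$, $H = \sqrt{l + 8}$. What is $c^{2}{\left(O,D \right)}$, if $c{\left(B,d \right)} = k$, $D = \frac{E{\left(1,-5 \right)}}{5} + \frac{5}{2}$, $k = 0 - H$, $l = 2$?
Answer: $10$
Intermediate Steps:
$H = \sqrt{10}$ ($H = \sqrt{2 + 8} = \sqrt{10} \approx 3.1623$)
$k = - \sqrt{10}$ ($k = 0 - \sqrt{10} = - \sqrt{10} \approx -3.1623$)
$D = \frac{3}{2}$ ($D = - \frac{5}{5} + \frac{5}{2} = \left(-5\right) \frac{1}{5} + 5 \cdot \frac{1}{2} = -1 + \frac{5}{2} = \frac{3}{2} \approx 1.5$)
$c{\left(B,d \right)} = - \sqrt{10}$
$c^{2}{\left(O,D \right)} = \left(- \sqrt{10}\right)^{2} = 10$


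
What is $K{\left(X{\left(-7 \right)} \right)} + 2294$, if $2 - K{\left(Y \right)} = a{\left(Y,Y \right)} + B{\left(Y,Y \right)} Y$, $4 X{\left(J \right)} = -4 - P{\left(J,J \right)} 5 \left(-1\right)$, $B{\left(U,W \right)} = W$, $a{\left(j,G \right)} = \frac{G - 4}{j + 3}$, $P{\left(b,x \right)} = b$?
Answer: $\frac{949925}{432} \approx 2198.9$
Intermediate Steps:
$a{\left(j,G \right)} = \frac{-4 + G}{3 + j}$
$X{\left(J \right)} = -1 + \frac{5 J}{4}$ ($X{\left(J \right)} = \frac{-4 - J 5 \left(-1\right)}{4} = \frac{-4 - 5 J \left(-1\right)}{4} = \frac{-4 - - 5 J}{4} = \frac{-4 + 5 J}{4} = -1 + \frac{5 J}{4}$)
$K{\left(Y \right)} = 2 - Y^{2} - \frac{-4 + Y}{3 + Y}$ ($K{\left(Y \right)} = 2 - \left(\frac{-4 + Y}{3 + Y} + Y Y\right) = 2 - \left(\frac{-4 + Y}{3 + Y} + Y^{2}\right) = 2 - \left(Y^{2} + \frac{-4 + Y}{3 + Y}\right) = 2 - Y^{2} - \frac{-4 + Y}{3 + Y}$)
$K{\left(X{\left(-7 \right)} \right)} + 2294 = \frac{4 - \left(-1 + \frac{5}{4} \left(-7\right)\right) + \left(2 - \left(-1 + \frac{5}{4} \left(-7\right)\right)^{2}\right) \left(3 + \left(-1 + \frac{5}{4} \left(-7\right)\right)\right)}{3 + \left(-1 + \frac{5}{4} \left(-7\right)\right)} + 2294 = \frac{4 - \left(-1 - \frac{35}{4}\right) + \left(2 - \left(-1 - \frac{35}{4}\right)^{2}\right) \left(3 - \frac{39}{4}\right)}{3 - \frac{39}{4}} + 2294 = \frac{4 - - \frac{39}{4} + \left(2 - \left(- \frac{39}{4}\right)^{2}\right) \left(3 - \frac{39}{4}\right)}{3 - \frac{39}{4}} + 2294 = \frac{4 + \frac{39}{4} + \left(2 - \frac{1521}{16}\right) \left(- \frac{27}{4}\right)}{- \frac{27}{4}} + 2294 = - \frac{4 \left(4 + \frac{39}{4} + \left(2 - \frac{1521}{16}\right) \left(- \frac{27}{4}\right)\right)}{27} + 2294 = - \frac{4 \left(4 + \frac{39}{4} - - \frac{40203}{64}\right)}{27} + 2294 = - \frac{4 \left(4 + \frac{39}{4} + \frac{40203}{64}\right)}{27} + 2294 = \left(- \frac{4}{27}\right) \frac{41083}{64} + 2294 = - \frac{41083}{432} + 2294 = \frac{949925}{432}$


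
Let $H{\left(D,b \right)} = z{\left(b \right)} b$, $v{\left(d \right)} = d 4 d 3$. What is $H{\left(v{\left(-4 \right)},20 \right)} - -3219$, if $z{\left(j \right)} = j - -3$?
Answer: $3679$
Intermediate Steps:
$v{\left(d \right)} = 12 d^{2}$ ($v{\left(d \right)} = 4 d^{2} \cdot 3 = 12 d^{2}$)
$z{\left(j \right)} = 3 + j$ ($z{\left(j \right)} = j + 3 = 3 + j$)
$H{\left(D,b \right)} = b \left(3 + b\right)$ ($H{\left(D,b \right)} = \left(3 + b\right) b = b \left(3 + b\right)$)
$H{\left(v{\left(-4 \right)},20 \right)} - -3219 = 20 \left(3 + 20\right) - -3219 = 20 \cdot 23 + 3219 = 460 + 3219 = 3679$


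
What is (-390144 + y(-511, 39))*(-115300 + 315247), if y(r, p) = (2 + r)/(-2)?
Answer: -155914471713/2 ≈ -7.7957e+10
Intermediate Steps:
y(r, p) = -1 - r/2 (y(r, p) = -(2 + r)/2 = -1 - r/2)
(-390144 + y(-511, 39))*(-115300 + 315247) = (-390144 + (-1 - ½*(-511)))*(-115300 + 315247) = (-390144 + (-1 + 511/2))*199947 = (-390144 + 509/2)*199947 = -779779/2*199947 = -155914471713/2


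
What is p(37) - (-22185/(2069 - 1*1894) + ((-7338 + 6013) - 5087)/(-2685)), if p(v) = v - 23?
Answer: 520183/3759 ≈ 138.38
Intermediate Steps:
p(v) = -23 + v
p(37) - (-22185/(2069 - 1*1894) + ((-7338 + 6013) - 5087)/(-2685)) = (-23 + 37) - (-22185/(2069 - 1*1894) + ((-7338 + 6013) - 5087)/(-2685)) = 14 - (-22185/(2069 - 1894) + (-1325 - 5087)*(-1/2685)) = 14 - (-22185/175 - 6412*(-1/2685)) = 14 - (-22185*1/175 + 6412/2685) = 14 - (-4437/35 + 6412/2685) = 14 - 1*(-467557/3759) = 14 + 467557/3759 = 520183/3759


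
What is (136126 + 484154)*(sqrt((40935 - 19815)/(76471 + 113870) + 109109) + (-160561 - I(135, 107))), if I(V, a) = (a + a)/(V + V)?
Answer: -298779806128/3 + 206760*sqrt(439221105725061)/21149 ≈ -9.9388e+10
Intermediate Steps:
I(V, a) = a/V (I(V, a) = (2*a)/((2*V)) = (2*a)*(1/(2*V)) = a/V)
(136126 + 484154)*(sqrt((40935 - 19815)/(76471 + 113870) + 109109) + (-160561 - I(135, 107))) = (136126 + 484154)*(sqrt((40935 - 19815)/(76471 + 113870) + 109109) + (-160561 - 107/135)) = 620280*(sqrt(21120/190341 + 109109) + (-160561 - 107/135)) = 620280*(sqrt(21120*(1/190341) + 109109) + (-160561 - 1*107/135)) = 620280*(sqrt(7040/63447 + 109109) + (-160561 - 107/135)) = 620280*(sqrt(6922645763/63447) - 21675842/135) = 620280*(sqrt(439221105725061)/63447 - 21675842/135) = 620280*(-21675842/135 + sqrt(439221105725061)/63447) = -298779806128/3 + 206760*sqrt(439221105725061)/21149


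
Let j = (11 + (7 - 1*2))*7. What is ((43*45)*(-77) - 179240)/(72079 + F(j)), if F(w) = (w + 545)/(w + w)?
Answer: -73524640/16146353 ≈ -4.5536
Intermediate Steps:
j = 112 (j = (11 + (7 - 2))*7 = (11 + 5)*7 = 16*7 = 112)
F(w) = (545 + w)/(2*w) (F(w) = (545 + w)/((2*w)) = (545 + w)*(1/(2*w)) = (545 + w)/(2*w))
((43*45)*(-77) - 179240)/(72079 + F(j)) = ((43*45)*(-77) - 179240)/(72079 + (½)*(545 + 112)/112) = (1935*(-77) - 179240)/(72079 + (½)*(1/112)*657) = (-148995 - 179240)/(72079 + 657/224) = -328235/16146353/224 = -328235*224/16146353 = -73524640/16146353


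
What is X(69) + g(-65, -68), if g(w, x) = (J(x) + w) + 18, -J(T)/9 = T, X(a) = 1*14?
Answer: 579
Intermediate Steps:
X(a) = 14
J(T) = -9*T
g(w, x) = 18 + w - 9*x (g(w, x) = (-9*x + w) + 18 = (w - 9*x) + 18 = 18 + w - 9*x)
X(69) + g(-65, -68) = 14 + (18 - 65 - 9*(-68)) = 14 + (18 - 65 + 612) = 14 + 565 = 579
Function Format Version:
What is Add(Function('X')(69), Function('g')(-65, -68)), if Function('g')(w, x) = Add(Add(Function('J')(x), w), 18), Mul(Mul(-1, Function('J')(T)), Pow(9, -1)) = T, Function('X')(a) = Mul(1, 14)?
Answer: 579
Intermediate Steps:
Function('X')(a) = 14
Function('J')(T) = Mul(-9, T)
Function('g')(w, x) = Add(18, w, Mul(-9, x)) (Function('g')(w, x) = Add(Add(Mul(-9, x), w), 18) = Add(Add(w, Mul(-9, x)), 18) = Add(18, w, Mul(-9, x)))
Add(Function('X')(69), Function('g')(-65, -68)) = Add(14, Add(18, -65, Mul(-9, -68))) = Add(14, Add(18, -65, 612)) = Add(14, 565) = 579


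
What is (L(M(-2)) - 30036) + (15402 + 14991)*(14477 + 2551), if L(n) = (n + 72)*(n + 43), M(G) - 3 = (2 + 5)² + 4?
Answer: 517514640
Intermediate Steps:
M(G) = 56 (M(G) = 3 + ((2 + 5)² + 4) = 3 + (7² + 4) = 3 + (49 + 4) = 3 + 53 = 56)
L(n) = (43 + n)*(72 + n) (L(n) = (72 + n)*(43 + n) = (43 + n)*(72 + n))
(L(M(-2)) - 30036) + (15402 + 14991)*(14477 + 2551) = ((3096 + 56² + 115*56) - 30036) + (15402 + 14991)*(14477 + 2551) = ((3096 + 3136 + 6440) - 30036) + 30393*17028 = (12672 - 30036) + 517532004 = -17364 + 517532004 = 517514640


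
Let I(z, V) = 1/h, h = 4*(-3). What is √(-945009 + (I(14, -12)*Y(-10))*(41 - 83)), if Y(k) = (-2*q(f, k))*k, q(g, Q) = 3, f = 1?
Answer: I*√944799 ≈ 972.01*I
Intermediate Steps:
h = -12
I(z, V) = -1/12 (I(z, V) = 1/(-12) = -1/12)
Y(k) = -6*k (Y(k) = (-2*3)*k = -6*k)
√(-945009 + (I(14, -12)*Y(-10))*(41 - 83)) = √(-945009 + (-(-1)*(-10)/2)*(41 - 83)) = √(-945009 - 1/12*60*(-42)) = √(-945009 - 5*(-42)) = √(-945009 + 210) = √(-944799) = I*√944799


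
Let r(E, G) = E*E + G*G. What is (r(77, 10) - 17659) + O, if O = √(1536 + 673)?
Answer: -11583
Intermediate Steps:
r(E, G) = E² + G²
O = 47 (O = √2209 = 47)
(r(77, 10) - 17659) + O = ((77² + 10²) - 17659) + 47 = ((5929 + 100) - 17659) + 47 = (6029 - 17659) + 47 = -11630 + 47 = -11583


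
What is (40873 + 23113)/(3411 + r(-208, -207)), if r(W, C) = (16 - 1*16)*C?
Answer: 63986/3411 ≈ 18.759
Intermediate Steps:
r(W, C) = 0 (r(W, C) = (16 - 16)*C = 0*C = 0)
(40873 + 23113)/(3411 + r(-208, -207)) = (40873 + 23113)/(3411 + 0) = 63986/3411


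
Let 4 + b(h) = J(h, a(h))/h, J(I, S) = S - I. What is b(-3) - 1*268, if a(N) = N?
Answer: -272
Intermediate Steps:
b(h) = -4 (b(h) = -4 + (h - h)/h = -4 + 0/h = -4 + 0 = -4)
b(-3) - 1*268 = -4 - 1*268 = -4 - 268 = -272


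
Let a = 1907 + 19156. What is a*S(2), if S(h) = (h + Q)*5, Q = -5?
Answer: -315945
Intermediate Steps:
S(h) = -25 + 5*h (S(h) = (h - 5)*5 = (-5 + h)*5 = -25 + 5*h)
a = 21063
a*S(2) = 21063*(-25 + 5*2) = 21063*(-25 + 10) = 21063*(-15) = -315945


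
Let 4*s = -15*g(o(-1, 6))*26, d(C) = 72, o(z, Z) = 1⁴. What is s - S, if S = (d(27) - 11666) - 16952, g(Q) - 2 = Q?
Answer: 56507/2 ≈ 28254.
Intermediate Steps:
o(z, Z) = 1
g(Q) = 2 + Q
s = -585/2 (s = (-15*(2 + 1)*26)/4 = (-15*3*26)/4 = (-45*26)/4 = (¼)*(-1170) = -585/2 ≈ -292.50)
S = -28546 (S = (72 - 11666) - 16952 = -11594 - 16952 = -28546)
s - S = -585/2 - 1*(-28546) = -585/2 + 28546 = 56507/2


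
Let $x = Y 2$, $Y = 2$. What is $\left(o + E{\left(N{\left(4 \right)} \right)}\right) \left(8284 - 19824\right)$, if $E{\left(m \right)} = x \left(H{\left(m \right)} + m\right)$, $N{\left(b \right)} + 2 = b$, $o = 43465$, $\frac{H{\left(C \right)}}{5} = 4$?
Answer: $-502601620$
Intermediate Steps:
$H{\left(C \right)} = 20$ ($H{\left(C \right)} = 5 \cdot 4 = 20$)
$N{\left(b \right)} = -2 + b$
$x = 4$ ($x = 2 \cdot 2 = 4$)
$E{\left(m \right)} = 80 + 4 m$ ($E{\left(m \right)} = 4 \left(20 + m\right) = 80 + 4 m$)
$\left(o + E{\left(N{\left(4 \right)} \right)}\right) \left(8284 - 19824\right) = \left(43465 + \left(80 + 4 \left(-2 + 4\right)\right)\right) \left(8284 - 19824\right) = \left(43465 + \left(80 + 4 \cdot 2\right)\right) \left(-11540\right) = \left(43465 + \left(80 + 8\right)\right) \left(-11540\right) = \left(43465 + 88\right) \left(-11540\right) = 43553 \left(-11540\right) = -502601620$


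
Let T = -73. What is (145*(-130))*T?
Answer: 1376050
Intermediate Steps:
(145*(-130))*T = (145*(-130))*(-73) = -18850*(-73) = 1376050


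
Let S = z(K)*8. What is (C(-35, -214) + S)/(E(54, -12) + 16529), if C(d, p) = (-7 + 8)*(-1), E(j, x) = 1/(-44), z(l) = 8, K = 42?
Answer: 924/242425 ≈ 0.0038115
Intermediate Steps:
E(j, x) = -1/44
C(d, p) = -1 (C(d, p) = 1*(-1) = -1)
S = 64 (S = 8*8 = 64)
(C(-35, -214) + S)/(E(54, -12) + 16529) = (-1 + 64)/(-1/44 + 16529) = 63/(727275/44) = 63*(44/727275) = 924/242425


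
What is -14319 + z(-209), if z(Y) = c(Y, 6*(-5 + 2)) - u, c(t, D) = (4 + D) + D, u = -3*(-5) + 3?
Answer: -14369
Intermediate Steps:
u = 18 (u = 15 + 3 = 18)
c(t, D) = 4 + 2*D
z(Y) = -50 (z(Y) = (4 + 2*(6*(-5 + 2))) - 1*18 = (4 + 2*(6*(-3))) - 18 = (4 + 2*(-18)) - 18 = (4 - 36) - 18 = -32 - 18 = -50)
-14319 + z(-209) = -14319 - 50 = -14369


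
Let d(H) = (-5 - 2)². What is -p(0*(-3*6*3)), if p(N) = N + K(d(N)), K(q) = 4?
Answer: -4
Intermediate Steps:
d(H) = 49 (d(H) = (-7)² = 49)
p(N) = 4 + N (p(N) = N + 4 = 4 + N)
-p(0*(-3*6*3)) = -(4 + 0*(-3*6*3)) = -(4 + 0*(-18*3)) = -(4 + 0*(-54)) = -(4 + 0) = -1*4 = -4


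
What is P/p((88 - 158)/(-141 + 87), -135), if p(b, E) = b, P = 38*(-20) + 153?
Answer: -16389/35 ≈ -468.26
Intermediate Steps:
P = -607 (P = -760 + 153 = -607)
P/p((88 - 158)/(-141 + 87), -135) = -607*(-141 + 87)/(88 - 158) = -607/((-70/(-54))) = -607/((-70*(-1/54))) = -607/35/27 = -607*27/35 = -16389/35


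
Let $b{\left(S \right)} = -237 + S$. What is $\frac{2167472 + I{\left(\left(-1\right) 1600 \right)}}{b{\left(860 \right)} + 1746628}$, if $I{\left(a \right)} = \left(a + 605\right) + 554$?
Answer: $\frac{2167031}{1747251} \approx 1.2403$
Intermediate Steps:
$I{\left(a \right)} = 1159 + a$ ($I{\left(a \right)} = \left(605 + a\right) + 554 = 1159 + a$)
$\frac{2167472 + I{\left(\left(-1\right) 1600 \right)}}{b{\left(860 \right)} + 1746628} = \frac{2167472 + \left(1159 - 1600\right)}{\left(-237 + 860\right) + 1746628} = \frac{2167472 + \left(1159 - 1600\right)}{623 + 1746628} = \frac{2167472 - 441}{1747251} = 2167031 \cdot \frac{1}{1747251} = \frac{2167031}{1747251}$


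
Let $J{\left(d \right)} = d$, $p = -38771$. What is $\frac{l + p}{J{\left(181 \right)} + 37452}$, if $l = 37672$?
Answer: $- \frac{1099}{37633} \approx -0.029203$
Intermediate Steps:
$\frac{l + p}{J{\left(181 \right)} + 37452} = \frac{37672 - 38771}{181 + 37452} = - \frac{1099}{37633}$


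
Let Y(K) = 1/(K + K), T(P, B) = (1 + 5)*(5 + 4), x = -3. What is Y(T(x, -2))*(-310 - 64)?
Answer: -187/54 ≈ -3.4630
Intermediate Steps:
T(P, B) = 54 (T(P, B) = 6*9 = 54)
Y(K) = 1/(2*K)
Y(T(x, -2))*(-310 - 64) = ((½)/54)*(-310 - 64) = ((½)*(1/54))*(-374) = (1/108)*(-374) = -187/54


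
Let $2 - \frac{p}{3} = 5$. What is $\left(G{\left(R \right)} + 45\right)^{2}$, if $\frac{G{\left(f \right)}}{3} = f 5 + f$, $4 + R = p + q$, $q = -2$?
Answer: $50625$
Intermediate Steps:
$p = -9$ ($p = 6 - 15 = -9$)
$R = -15$ ($R = -4 - 11 = -15$)
$G{\left(f \right)} = 18 f$ ($G{\left(f \right)} = 3 \left(f 5 + f\right) = 3 \left(5 f + f\right) = 3 \cdot 6 f = 18 f$)
$\left(G{\left(R \right)} + 45\right)^{2} = \left(18 \left(-15\right) + 45\right)^{2} = \left(-270 + 45\right)^{2} = \left(-225\right)^{2} = 50625$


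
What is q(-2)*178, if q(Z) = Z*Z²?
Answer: -1424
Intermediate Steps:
q(Z) = Z³
q(-2)*178 = (-2)³*178 = -8*178 = -1424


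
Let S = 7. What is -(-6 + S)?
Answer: -1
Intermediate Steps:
-(-6 + S) = -(-6 + 7) = -1*1 = -1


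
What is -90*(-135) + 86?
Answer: 12236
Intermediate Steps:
-90*(-135) + 86 = 12150 + 86 = 12236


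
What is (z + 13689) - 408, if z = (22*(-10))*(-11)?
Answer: 15701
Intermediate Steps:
z = 2420 (z = -220*(-11) = 2420)
(z + 13689) - 408 = (2420 + 13689) - 408 = 16109 - 408 = 15701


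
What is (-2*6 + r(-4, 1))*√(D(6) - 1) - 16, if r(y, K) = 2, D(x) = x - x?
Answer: -16 - 10*I ≈ -16.0 - 10.0*I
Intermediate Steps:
D(x) = 0
(-2*6 + r(-4, 1))*√(D(6) - 1) - 16 = (-2*6 + 2)*√(0 - 1) - 16 = (-12 + 2)*√(-1) - 16 = -10*I - 16 = -16 - 10*I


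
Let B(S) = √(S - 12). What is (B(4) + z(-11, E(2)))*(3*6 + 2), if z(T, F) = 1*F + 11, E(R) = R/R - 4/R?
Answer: 200 + 40*I*√2 ≈ 200.0 + 56.569*I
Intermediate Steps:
B(S) = √(-12 + S)
E(R) = 1 - 4/R
z(T, F) = 11 + F (z(T, F) = F + 11 = 11 + F)
(B(4) + z(-11, E(2)))*(3*6 + 2) = (√(-12 + 4) + (11 + (-4 + 2)/2))*(3*6 + 2) = (√(-8) + (11 + (½)*(-2)))*(18 + 2) = (2*I*√2 + (11 - 1))*20 = (2*I*√2 + 10)*20 = (10 + 2*I*√2)*20 = 200 + 40*I*√2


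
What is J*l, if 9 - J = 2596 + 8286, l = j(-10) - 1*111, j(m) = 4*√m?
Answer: 1206903 - 43492*I*√10 ≈ 1.2069e+6 - 1.3753e+5*I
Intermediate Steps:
l = -111 + 4*I*√10 (l = 4*√(-10) - 1*111 = 4*(I*√10) - 111 = 4*I*√10 - 111 = -111 + 4*I*√10 ≈ -111.0 + 12.649*I)
J = -10873 (J = 9 - (2596 + 8286) = 9 - 1*10882 = 9 - 10882 = -10873)
J*l = -10873*(-111 + 4*I*√10) = 1206903 - 43492*I*√10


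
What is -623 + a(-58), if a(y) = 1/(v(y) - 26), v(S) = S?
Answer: -52333/84 ≈ -623.01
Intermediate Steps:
a(y) = 1/(-26 + y) (a(y) = 1/(y - 26) = 1/(-26 + y))
-623 + a(-58) = -623 + 1/(-26 - 58) = -623 + 1/(-84) = -623 - 1/84 = -52333/84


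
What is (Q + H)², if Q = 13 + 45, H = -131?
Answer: 5329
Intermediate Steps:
Q = 58
(Q + H)² = (58 - 131)² = (-73)² = 5329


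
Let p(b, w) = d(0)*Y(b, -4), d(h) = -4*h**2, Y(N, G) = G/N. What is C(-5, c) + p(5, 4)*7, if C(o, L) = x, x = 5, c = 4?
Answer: 5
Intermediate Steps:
C(o, L) = 5
p(b, w) = 0 (p(b, w) = (-4*0**2)*(-4/b) = (-4*0)*(-4/b) = 0*(-4/b) = 0)
C(-5, c) + p(5, 4)*7 = 5 + 0*7 = 5 + 0 = 5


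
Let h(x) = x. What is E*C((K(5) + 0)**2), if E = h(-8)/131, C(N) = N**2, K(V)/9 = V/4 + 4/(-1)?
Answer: -96059601/4192 ≈ -22915.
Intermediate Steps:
K(V) = -36 + 9*V/4 (K(V) = 9*(V/4 + 4/(-1)) = 9*(V*(1/4) + 4*(-1)) = 9*(V/4 - 4) = 9*(-4 + V/4) = -36 + 9*V/4)
E = -8/131 ≈ -0.061069
E*C((K(5) + 0)**2) = -8*((-36 + (9/4)*5) + 0)**4/131 = -8*((-36 + 45/4) + 0)**4/131 = -8*(-99/4 + 0)**4/131 = -8*((-99/4)**2)**2/131 = -8*(9801/16)**2/131 = -8/131*96059601/256 = -96059601/4192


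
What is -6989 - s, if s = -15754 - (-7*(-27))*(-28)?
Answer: 3473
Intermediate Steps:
s = -10462 (s = -15754 - 189*(-28) = -15754 - 1*(-5292) = -15754 + 5292 = -10462)
-6989 - s = -6989 - 1*(-10462) = -6989 + 10462 = 3473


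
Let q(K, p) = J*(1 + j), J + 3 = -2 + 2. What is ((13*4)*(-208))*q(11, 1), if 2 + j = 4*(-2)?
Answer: -292032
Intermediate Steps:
j = -10 (j = -2 + 4*(-2) = -2 - 8 = -10)
J = -3 (J = -3 + (-2 + 2) = -3 + 0 = -3)
q(K, p) = 27 (q(K, p) = -3*(1 - 10) = -3*(-9) = 27)
((13*4)*(-208))*q(11, 1) = ((13*4)*(-208))*27 = (52*(-208))*27 = -10816*27 = -292032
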